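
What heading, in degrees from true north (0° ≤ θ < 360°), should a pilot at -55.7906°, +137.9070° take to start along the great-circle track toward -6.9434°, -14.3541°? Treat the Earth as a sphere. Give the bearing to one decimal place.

Δλ = -14.3541 − 137.9070 = -152.2611°.
θ = atan2( sin Δλ · cos φ₂ , cos φ₁ · sin φ₂ − sin φ₁ · cos φ₂ · cos Δλ )
  = atan2(-0.46203, -0.79455) = -149.822° → normalised to [0°, 360°): 210.178°.

210.2°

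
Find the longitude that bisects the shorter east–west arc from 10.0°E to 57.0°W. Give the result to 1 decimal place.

23.5°W

Signed shortest Δλ from +10.0° to -57.0° is -67.0°.
Midpoint longitude = +10.0° + (-67.0°)/2 = +10.0° − 33.5° = -23.5°.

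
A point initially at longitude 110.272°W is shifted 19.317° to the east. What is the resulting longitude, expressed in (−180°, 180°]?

90.955°W

Start at -110.272°; shift +19.317° → -90.955°.
-90.955° already lies in (−180°, 180°].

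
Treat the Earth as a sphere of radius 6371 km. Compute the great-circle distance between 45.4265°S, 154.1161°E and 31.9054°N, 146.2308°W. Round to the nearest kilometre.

Δλ = -146.2308 − 154.1161 = -300.3469°; wrapped into (−180°, 180°]: 59.6531°.
Δφ = 31.9054 − -45.4265 = 77.3319°.
a = sin²(Δφ/2) + cos φ₁ · cos φ₂ · sin²(Δλ/2) = 0.537738.
c = 2·atan2(√a, √(1−a)) = 1.64634 rad → d = 6371·c ≈ 10488.85 km.

10489 km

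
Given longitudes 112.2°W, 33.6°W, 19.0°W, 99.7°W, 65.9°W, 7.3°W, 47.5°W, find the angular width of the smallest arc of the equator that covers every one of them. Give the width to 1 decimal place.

104.9°

Sort the longitudes: -112.2°, -99.7°, -65.9°, -47.5°, -33.6°, -19.0°, -7.3°.
Eastward gaps between consecutive values (wrapping around): 12.5°, 33.8°, 18.4°, 13.9°, 14.6°, 11.7°, 255.1°.
Largest gap = 255.1° ⇒ minimal covering band is its complement: 360° − 255.1° = 104.9°.
Band runs from -112.2° eastward to -7.3°.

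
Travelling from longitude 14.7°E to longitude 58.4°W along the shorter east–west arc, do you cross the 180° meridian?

Signed shortest Δλ = ((-58.4 − 14.7 + 180) mod 360) − 180 = -73.1°.
Going west by 73.1° from +14.7° reaches -58.4° without touching 180°.

No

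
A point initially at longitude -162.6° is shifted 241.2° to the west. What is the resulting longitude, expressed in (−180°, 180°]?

-43.8°

Start at -162.6°; shift −241.2° → -403.8°.
-403.8° lies outside (−180°, 180°]; add 360° → -43.8°.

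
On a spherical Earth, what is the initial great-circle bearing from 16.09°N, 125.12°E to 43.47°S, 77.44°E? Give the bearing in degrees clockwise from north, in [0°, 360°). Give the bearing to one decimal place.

Δλ = 77.44 − 125.12 = -47.68°.
θ = atan2( sin Δλ · cos φ₂ , cos φ₁ · sin φ₂ − sin φ₁ · cos φ₂ · cos Δλ )
  = atan2(-0.53661, -0.79644) = -146.030° → normalised to [0°, 360°): 213.970°.

214.0°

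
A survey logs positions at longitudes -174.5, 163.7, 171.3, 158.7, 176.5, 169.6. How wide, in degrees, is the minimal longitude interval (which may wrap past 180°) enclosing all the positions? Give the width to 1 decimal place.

Sort the longitudes: -174.5°, +158.7°, +163.7°, +169.6°, +171.3°, +176.5°.
Eastward gaps between consecutive values (wrapping around): 333.2°, 5.0°, 5.9°, 1.7°, 5.2°, 9.0°.
Largest gap = 333.2° ⇒ minimal covering band is its complement: 360° − 333.2° = 26.8°.
Band runs from +158.7° eastward to -174.5°, crossing the antimeridian.

26.8°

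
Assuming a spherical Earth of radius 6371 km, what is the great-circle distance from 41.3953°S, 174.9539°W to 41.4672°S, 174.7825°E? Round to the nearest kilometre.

Δλ = 174.7825 − -174.9539 = 349.7364°; wrapped into (−180°, 180°]: -10.2636°.
Δφ = -41.4672 − -41.3953 = -0.0719°.
a = sin²(Δφ/2) + cos φ₁ · cos φ₂ · sin²(Δλ/2) = 0.004498.
c = 2·atan2(√a, √(1−a)) = 0.13423 rad → d = 6371·c ≈ 855.20 km.

855 km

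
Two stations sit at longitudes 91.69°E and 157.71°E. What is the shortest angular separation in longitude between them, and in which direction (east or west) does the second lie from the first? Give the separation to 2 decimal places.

Raw difference: 157.71 − 91.69 = 66.02°.
Normalise into (−180°, 180°]: 66.02° stays 66.02°.
Positive ⇒ the second point lies to the east; separation 66.02°.

66.02° east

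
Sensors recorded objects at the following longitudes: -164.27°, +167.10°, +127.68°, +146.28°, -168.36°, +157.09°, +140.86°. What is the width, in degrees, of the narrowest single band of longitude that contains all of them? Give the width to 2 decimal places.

Sort the longitudes: -168.36°, -164.27°, +127.68°, +140.86°, +146.28°, +157.09°, +167.10°.
Eastward gaps between consecutive values (wrapping around): 4.09°, 291.95°, 13.18°, 5.42°, 10.81°, 10.01°, 24.54°.
Largest gap = 291.95° ⇒ minimal covering band is its complement: 360° − 291.95° = 68.05°.
Band runs from +127.68° eastward to -164.27°, crossing the antimeridian.

68.05°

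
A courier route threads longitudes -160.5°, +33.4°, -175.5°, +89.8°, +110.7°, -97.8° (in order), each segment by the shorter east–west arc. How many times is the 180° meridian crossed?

Leg 1: -160.5° → +33.4°, shortest Δλ = -166.1° (west) — crosses 180°.
Leg 2: +33.4° → -175.5°, shortest Δλ = 151.1° (east) — crosses 180°.
Leg 3: -175.5° → +89.8°, shortest Δλ = -94.7° (west) — crosses 180°.
Leg 4: +89.8° → +110.7°, shortest Δλ = 20.9° (east) — does not cross 180°.
Leg 5: +110.7° → -97.8°, shortest Δλ = 151.5° (east) — crosses 180°.
Total crossings: 4.

4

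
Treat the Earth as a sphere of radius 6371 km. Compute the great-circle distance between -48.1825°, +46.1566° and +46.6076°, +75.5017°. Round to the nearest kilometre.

Δλ = 75.5017 − 46.1566 = 29.3451°.
Δφ = 46.6076 − -48.1825 = 94.7901°.
a = sin²(Δφ/2) + cos φ₁ · cos φ₂ · sin²(Δλ/2) = 0.571141.
c = 2·atan2(√a, √(1−a)) = 1.71356 rad → d = 6371·c ≈ 10917.11 km.

10917 km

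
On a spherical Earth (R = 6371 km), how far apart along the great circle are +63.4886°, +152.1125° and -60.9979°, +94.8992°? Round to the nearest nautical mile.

7908 nmi

Δλ = 94.8992 − 152.1125 = -57.2133°.
Δφ = -60.9979 − 63.4886 = -124.4865°.
a = sin²(Δφ/2) + cos φ₁ · cos φ₂ · sin²(Δλ/2) = 0.832719.
c = 2·atan2(√a, √(1−a)) = 2.29888 rad → d = 6371·c ≈ 14646.15 km ≈ 7908.29 nmi.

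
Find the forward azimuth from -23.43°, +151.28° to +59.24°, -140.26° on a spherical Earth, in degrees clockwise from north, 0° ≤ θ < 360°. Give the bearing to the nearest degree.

Δλ = -140.26 − 151.28 = -291.54°; wrapped into (−180°, 180°]: 68.46°.
θ = atan2( sin Δλ · cos φ₂ , cos φ₁ · sin φ₂ − sin φ₁ · cos φ₂ · cos Δλ )
  = atan2(0.47572, 0.86313) = 28.862° → normalised to [0°, 360°): 28.862°.

29°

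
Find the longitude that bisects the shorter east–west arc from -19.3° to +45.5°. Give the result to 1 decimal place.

+13.1°

Signed shortest Δλ from -19.3° to +45.5° is +64.8°.
Midpoint longitude = -19.3° + (+64.8°)/2 = -19.3° + 32.4° = +13.1°.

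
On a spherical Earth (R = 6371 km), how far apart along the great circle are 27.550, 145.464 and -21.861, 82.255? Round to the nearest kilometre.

8733 km

Δλ = 82.255 − 145.464 = -63.209°.
Δφ = -21.861 − 27.550 = -49.411°.
a = sin²(Δφ/2) + cos φ₁ · cos φ₂ · sin²(Δλ/2) = 0.400667.
c = 2·atan2(√a, √(1−a)) = 1.37080 rad → d = 6371·c ≈ 8733.36 km.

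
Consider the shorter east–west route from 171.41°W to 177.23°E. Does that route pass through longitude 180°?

Yes

Naïve |177.23 − -171.41| = 348.64° > 180°, so the shorter arc goes the other way round — across 180°.
Signed shortest Δλ = ((177.23 − -171.41 + 180) mod 360) − 180 = -11.36°.
Going west by 11.36° from -171.41° passes through 180° before reaching +177.23°.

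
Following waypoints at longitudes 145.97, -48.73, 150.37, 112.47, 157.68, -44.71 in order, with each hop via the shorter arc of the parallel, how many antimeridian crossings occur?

Leg 1: +145.97° → -48.73°, shortest Δλ = 165.3° (east) — crosses 180°.
Leg 2: -48.73° → +150.37°, shortest Δλ = -160.9° (west) — crosses 180°.
Leg 3: +150.37° → +112.47°, shortest Δλ = -37.9° (west) — does not cross 180°.
Leg 4: +112.47° → +157.68°, shortest Δλ = 45.21° (east) — does not cross 180°.
Leg 5: +157.68° → -44.71°, shortest Δλ = 157.61° (east) — crosses 180°.
Total crossings: 3.

3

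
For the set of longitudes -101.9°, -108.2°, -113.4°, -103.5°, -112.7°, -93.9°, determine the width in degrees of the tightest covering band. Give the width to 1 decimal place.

19.5°

Sort the longitudes: -113.4°, -112.7°, -108.2°, -103.5°, -101.9°, -93.9°.
Eastward gaps between consecutive values (wrapping around): 0.7°, 4.5°, 4.7°, 1.6°, 8.0°, 340.5°.
Largest gap = 340.5° ⇒ minimal covering band is its complement: 360° − 340.5° = 19.5°.
Band runs from -113.4° eastward to -93.9°.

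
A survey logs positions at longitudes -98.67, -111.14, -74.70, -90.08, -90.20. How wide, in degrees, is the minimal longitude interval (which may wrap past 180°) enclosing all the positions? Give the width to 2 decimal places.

Sort the longitudes: -111.14°, -98.67°, -90.20°, -90.08°, -74.70°.
Eastward gaps between consecutive values (wrapping around): 12.47°, 8.47°, 0.12°, 15.38°, 323.56°.
Largest gap = 323.56° ⇒ minimal covering band is its complement: 360° − 323.56° = 36.44°.
Band runs from -111.14° eastward to -74.70°.

36.44°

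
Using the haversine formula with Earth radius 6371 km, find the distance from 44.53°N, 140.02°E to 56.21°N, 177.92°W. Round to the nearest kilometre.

3191 km

Δλ = -177.92 − 140.02 = -317.94°; wrapped into (−180°, 180°]: 42.06°.
Δφ = 56.21 − 44.53 = 11.68°.
a = sin²(Δφ/2) + cos φ₁ · cos φ₂ · sin²(Δλ/2) = 0.061410.
c = 2·atan2(√a, √(1−a)) = 0.50084 rad → d = 6371·c ≈ 3190.84 km.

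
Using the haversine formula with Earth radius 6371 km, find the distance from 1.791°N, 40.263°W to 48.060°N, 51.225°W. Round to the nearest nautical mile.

Δλ = -51.225 − -40.263 = -10.962°.
Δφ = 48.060 − 1.791 = 46.269°.
a = sin²(Δφ/2) + cos φ₁ · cos φ₂ · sin²(Δλ/2) = 0.160458.
c = 2·atan2(√a, √(1−a)) = 0.82428 rad → d = 6371·c ≈ 5251.50 km ≈ 2835.58 nmi.

2836 nmi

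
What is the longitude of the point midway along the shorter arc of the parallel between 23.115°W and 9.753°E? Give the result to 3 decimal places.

6.681°W

Signed shortest Δλ from -23.115° to +9.753° is +32.868°.
Midpoint longitude = -23.115° + (+32.868°)/2 = -23.115° + 16.434° = -6.681°.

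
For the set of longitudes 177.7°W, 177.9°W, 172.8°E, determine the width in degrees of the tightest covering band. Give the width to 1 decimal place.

9.5°

Sort the longitudes: -177.9°, -177.7°, +172.8°.
Eastward gaps between consecutive values (wrapping around): 0.2°, 350.5°, 9.3°.
Largest gap = 350.5° ⇒ minimal covering band is its complement: 360° − 350.5° = 9.5°.
Band runs from +172.8° eastward to -177.7°, crossing the antimeridian.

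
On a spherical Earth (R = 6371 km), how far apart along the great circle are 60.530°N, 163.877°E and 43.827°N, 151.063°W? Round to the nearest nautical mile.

1885 nmi

Δλ = -151.063 − 163.877 = -314.940°; wrapped into (−180°, 180°]: 45.060°.
Δφ = 43.827 − 60.530 = -16.703°.
a = sin²(Δφ/2) + cos φ₁ · cos φ₂ · sin²(Δλ/2) = 0.073205.
c = 2·atan2(√a, √(1−a)) = 0.54796 rad → d = 6371·c ≈ 3491.04 km ≈ 1885.01 nmi.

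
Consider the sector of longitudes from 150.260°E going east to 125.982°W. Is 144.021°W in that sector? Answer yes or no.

Band width going east from +150.260° to -125.982°: ((-125.982 − 150.260) mod 360) = 83.758°.
Offset of -144.021° east of the west edge: ((-144.021 − 150.260) mod 360) = 65.719°.
65.719° ≤ 83.758° ⇒ inside.

Yes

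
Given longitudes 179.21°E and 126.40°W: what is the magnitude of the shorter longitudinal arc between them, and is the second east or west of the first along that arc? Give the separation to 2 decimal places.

54.39° east

Raw difference: -126.40 − 179.21 = -305.61°.
Normalise into (−180°, 180°]: -305.61° + 360° = 54.39°.
Positive ⇒ the second point lies to the east; separation 54.39°.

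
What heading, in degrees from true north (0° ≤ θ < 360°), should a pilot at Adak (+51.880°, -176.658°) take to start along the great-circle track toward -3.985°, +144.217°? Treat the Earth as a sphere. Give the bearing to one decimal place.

224.0°

Δλ = 144.217 − -176.658 = 320.875°; wrapped into (−180°, 180°]: -39.125°.
θ = atan2( sin Δλ · cos φ₂ , cos φ₁ · sin φ₂ − sin φ₁ · cos φ₂ · cos Δλ )
  = atan2(-0.62949, -0.65174) = -135.995° → normalised to [0°, 360°): 224.005°.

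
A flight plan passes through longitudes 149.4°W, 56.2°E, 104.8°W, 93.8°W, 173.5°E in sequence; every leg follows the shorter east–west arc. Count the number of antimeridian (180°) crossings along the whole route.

2

Leg 1: -149.4° → +56.2°, shortest Δλ = -154.4° (west) — crosses 180°.
Leg 2: +56.2° → -104.8°, shortest Δλ = -161.0° (west) — does not cross 180°.
Leg 3: -104.8° → -93.8°, shortest Δλ = 11.0° (east) — does not cross 180°.
Leg 4: -93.8° → +173.5°, shortest Δλ = -92.7° (west) — crosses 180°.
Total crossings: 2.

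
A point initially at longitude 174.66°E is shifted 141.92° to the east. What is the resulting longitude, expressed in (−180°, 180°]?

43.42°W

Start at +174.66°; shift +141.92° → +316.58°.
+316.58° lies outside (−180°, 180°]; subtract 360° → -43.42°.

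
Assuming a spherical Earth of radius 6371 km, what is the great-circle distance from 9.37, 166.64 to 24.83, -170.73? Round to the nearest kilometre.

2948 km

Δλ = -170.73 − 166.64 = -337.37°; wrapped into (−180°, 180°]: 22.63°.
Δφ = 24.83 − 9.37 = 15.46°.
a = sin²(Δφ/2) + cos φ₁ · cos φ₂ · sin²(Δλ/2) = 0.052562.
c = 2·atan2(√a, √(1−a)) = 0.46264 rad → d = 6371·c ≈ 2947.51 km.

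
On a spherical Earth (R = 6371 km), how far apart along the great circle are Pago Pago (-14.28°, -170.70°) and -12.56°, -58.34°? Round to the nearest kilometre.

Δλ = -58.34 − -170.70 = 112.36°.
Δφ = -12.56 − -14.28 = 1.72°.
a = sin²(Δφ/2) + cos φ₁ · cos φ₂ · sin²(Δλ/2) = 0.653104.
c = 2·atan2(√a, √(1−a)) = 1.88200 rad → d = 6371·c ≈ 11990.25 km.

11990 km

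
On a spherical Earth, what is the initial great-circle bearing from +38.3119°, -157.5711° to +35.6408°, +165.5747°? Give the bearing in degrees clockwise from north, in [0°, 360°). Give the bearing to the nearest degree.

Δλ = 165.5747 − -157.5711 = 323.1458°; wrapped into (−180°, 180°]: -36.8542°.
θ = atan2( sin Δλ · cos φ₂ , cos φ₁ · sin φ₂ − sin φ₁ · cos φ₂ · cos Δλ )
  = atan2(-0.48743, 0.05408) = -83.669° → normalised to [0°, 360°): 276.331°.

276°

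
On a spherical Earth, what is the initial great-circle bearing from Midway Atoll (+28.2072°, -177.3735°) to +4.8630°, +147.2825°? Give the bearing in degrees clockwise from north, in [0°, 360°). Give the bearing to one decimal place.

Δλ = 147.2825 − -177.3735 = 324.6560°; wrapped into (−180°, 180°]: -35.3440°.
θ = atan2( sin Δλ · cos φ₂ , cos φ₁ · sin φ₂ − sin φ₁ · cos φ₂ · cos Δλ )
  = atan2(-0.57640, -0.30945) = -118.230° → normalised to [0°, 360°): 241.770°.

241.8°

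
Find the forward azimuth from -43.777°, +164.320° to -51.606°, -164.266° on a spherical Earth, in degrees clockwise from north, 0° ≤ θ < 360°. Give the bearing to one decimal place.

121.6°

Δλ = -164.266 − 164.320 = -328.586°; wrapped into (−180°, 180°]: 31.414°.
θ = atan2( sin Δλ · cos φ₂ , cos φ₁ · sin φ₂ − sin φ₁ · cos φ₂ · cos Δλ )
  = atan2(0.32371, -0.19920) = 121.607° → normalised to [0°, 360°): 121.607°.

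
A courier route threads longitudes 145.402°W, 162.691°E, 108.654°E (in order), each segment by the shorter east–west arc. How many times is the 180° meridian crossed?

Leg 1: -145.402° → +162.691°, shortest Δλ = -51.907° (west) — crosses 180°.
Leg 2: +162.691° → +108.654°, shortest Δλ = -54.037° (west) — does not cross 180°.
Total crossings: 1.

1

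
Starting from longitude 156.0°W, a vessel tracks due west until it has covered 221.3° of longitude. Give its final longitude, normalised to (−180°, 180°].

17.3°W

Start at -156.0°; shift −221.3° → -377.3°.
-377.3° lies outside (−180°, 180°]; add 360° → -17.3°.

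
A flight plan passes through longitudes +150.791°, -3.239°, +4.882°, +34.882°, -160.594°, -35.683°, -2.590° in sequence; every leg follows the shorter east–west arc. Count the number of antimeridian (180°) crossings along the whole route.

Leg 1: +150.791° → -3.239°, shortest Δλ = -154.03° (west) — does not cross 180°.
Leg 2: -3.239° → +4.882°, shortest Δλ = 8.121° (east) — does not cross 180°.
Leg 3: +4.882° → +34.882°, shortest Δλ = 30.0° (east) — does not cross 180°.
Leg 4: +34.882° → -160.594°, shortest Δλ = 164.524° (east) — crosses 180°.
Leg 5: -160.594° → -35.683°, shortest Δλ = 124.911° (east) — does not cross 180°.
Leg 6: -35.683° → -2.590°, shortest Δλ = 33.093° (east) — does not cross 180°.
Total crossings: 1.

1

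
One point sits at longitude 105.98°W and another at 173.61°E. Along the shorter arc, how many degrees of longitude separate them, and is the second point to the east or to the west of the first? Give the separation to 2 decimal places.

Raw difference: 173.61 − -105.98 = 279.59°.
Normalise into (−180°, 180°]: 279.59° − 360° = -80.41°.
Negative ⇒ the second point lies to the west; separation 80.41°.

80.41° west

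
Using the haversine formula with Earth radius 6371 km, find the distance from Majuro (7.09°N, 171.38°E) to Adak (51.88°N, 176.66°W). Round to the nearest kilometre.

5100 km

Δλ = -176.66 − 171.38 = -348.04°; wrapped into (−180°, 180°]: 11.96°.
Δφ = 51.88 − 7.09 = 44.79°.
a = sin²(Δφ/2) + cos φ₁ · cos φ₂ · sin²(Δλ/2) = 0.151802.
c = 2·atan2(√a, √(1−a)) = 0.80043 rad → d = 6371·c ≈ 5099.56 km.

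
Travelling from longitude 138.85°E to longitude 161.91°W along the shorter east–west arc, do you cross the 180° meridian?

Yes

Naïve |-161.91 − 138.85| = 300.76° > 180°, so the shorter arc goes the other way round — across 180°.
Signed shortest Δλ = ((-161.91 − 138.85 + 180) mod 360) − 180 = 59.24°.
Going east by 59.24° from +138.85° passes through 180° before reaching -161.91°.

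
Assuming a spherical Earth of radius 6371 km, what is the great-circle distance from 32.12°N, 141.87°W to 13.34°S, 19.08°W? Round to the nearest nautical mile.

Δλ = -19.08 − -141.87 = 122.79°.
Δφ = -13.34 − 32.12 = -45.46°.
a = sin²(Δφ/2) + cos φ₁ · cos φ₂ · sin²(Δλ/2) = 0.784485.
c = 2·atan2(√a, √(1−a)) = 2.17605 rad → d = 6371·c ≈ 13863.61 km ≈ 7485.75 nmi.

7486 nmi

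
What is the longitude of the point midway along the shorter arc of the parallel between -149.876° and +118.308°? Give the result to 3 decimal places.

Signed shortest Δλ from -149.876° to +118.308° is -91.816°.
Midpoint longitude = -149.876° + (-91.816°)/2 = -149.876° − 45.908° = -195.784°.
Normalise into (−180°, 180°]: +164.216°.
(The naïve average (-149.876 + +118.308)/2 = -15.784° is on the wrong side of the globe.)

+164.216°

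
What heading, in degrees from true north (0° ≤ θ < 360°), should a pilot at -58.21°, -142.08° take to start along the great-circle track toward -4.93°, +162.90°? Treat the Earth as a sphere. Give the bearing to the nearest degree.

298°

Δλ = 162.90 − -142.08 = 304.98°; wrapped into (−180°, 180°]: -55.02°.
θ = atan2( sin Δλ · cos φ₂ , cos φ₁ · sin φ₂ − sin φ₁ · cos φ₂ · cos Δλ )
  = atan2(-0.81632, 0.44021) = -61.664° → normalised to [0°, 360°): 298.336°.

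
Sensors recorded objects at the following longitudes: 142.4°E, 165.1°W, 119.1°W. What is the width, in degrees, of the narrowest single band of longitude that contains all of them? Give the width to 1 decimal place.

Sort the longitudes: -165.1°, -119.1°, +142.4°.
Eastward gaps between consecutive values (wrapping around): 46.0°, 261.5°, 52.5°.
Largest gap = 261.5° ⇒ minimal covering band is its complement: 360° − 261.5° = 98.5°.
Band runs from +142.4° eastward to -119.1°, crossing the antimeridian.

98.5°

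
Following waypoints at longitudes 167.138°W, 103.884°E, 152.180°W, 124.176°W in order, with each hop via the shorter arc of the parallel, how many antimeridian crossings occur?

2

Leg 1: -167.138° → +103.884°, shortest Δλ = -88.978° (west) — crosses 180°.
Leg 2: +103.884° → -152.180°, shortest Δλ = 103.936° (east) — crosses 180°.
Leg 3: -152.180° → -124.176°, shortest Δλ = 28.004° (east) — does not cross 180°.
Total crossings: 2.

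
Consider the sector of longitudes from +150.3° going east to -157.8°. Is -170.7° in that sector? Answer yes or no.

Band width going east from +150.3° to -157.8°: ((-157.8 − 150.3) mod 360) = 51.9°.
Offset of -170.7° east of the west edge: ((-170.7 − 150.3) mod 360) = 39.0°.
39.0° ≤ 51.9° ⇒ inside.

Yes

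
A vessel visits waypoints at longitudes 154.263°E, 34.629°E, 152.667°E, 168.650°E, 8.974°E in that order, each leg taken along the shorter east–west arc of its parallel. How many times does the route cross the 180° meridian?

0

Leg 1: +154.263° → +34.629°, shortest Δλ = -119.634° (west) — does not cross 180°.
Leg 2: +34.629° → +152.667°, shortest Δλ = 118.038° (east) — does not cross 180°.
Leg 3: +152.667° → +168.650°, shortest Δλ = 15.983° (east) — does not cross 180°.
Leg 4: +168.650° → +8.974°, shortest Δλ = -159.676° (west) — does not cross 180°.
Total crossings: 0.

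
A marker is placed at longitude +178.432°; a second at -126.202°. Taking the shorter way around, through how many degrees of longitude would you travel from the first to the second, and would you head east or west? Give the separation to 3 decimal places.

Raw difference: -126.202 − 178.432 = -304.634°.
Normalise into (−180°, 180°]: -304.634° + 360° = 55.366°.
Positive ⇒ the second point lies to the east; separation 55.366°.

55.366° east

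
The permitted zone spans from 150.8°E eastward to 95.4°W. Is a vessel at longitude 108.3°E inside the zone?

No

Band width going east from +150.8° to -95.4°: ((-95.4 − 150.8) mod 360) = 113.8°.
Offset of +108.3° east of the west edge: ((108.3 − 150.8) mod 360) = 317.5°.
317.5° > 113.8° ⇒ outside.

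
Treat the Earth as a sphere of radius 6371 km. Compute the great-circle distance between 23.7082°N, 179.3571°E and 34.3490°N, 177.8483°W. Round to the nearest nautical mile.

655 nmi

Δλ = -177.8483 − 179.3571 = -357.2054°; wrapped into (−180°, 180°]: 2.7946°.
Δφ = 34.3490 − 23.7082 = 10.6408°.
a = sin²(Δφ/2) + cos φ₁ · cos φ₂ · sin²(Δλ/2) = 0.009047.
c = 2·atan2(√a, √(1−a)) = 0.19052 rad → d = 6371·c ≈ 1213.83 km ≈ 655.42 nmi.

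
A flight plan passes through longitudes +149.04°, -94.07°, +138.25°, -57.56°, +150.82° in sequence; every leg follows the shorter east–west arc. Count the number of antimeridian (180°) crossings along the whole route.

Leg 1: +149.04° → -94.07°, shortest Δλ = 116.89° (east) — crosses 180°.
Leg 2: -94.07° → +138.25°, shortest Δλ = -127.68° (west) — crosses 180°.
Leg 3: +138.25° → -57.56°, shortest Δλ = 164.19° (east) — crosses 180°.
Leg 4: -57.56° → +150.82°, shortest Δλ = -151.62° (west) — crosses 180°.
Total crossings: 4.

4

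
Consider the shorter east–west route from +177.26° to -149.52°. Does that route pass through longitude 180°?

Naïve |-149.52 − 177.26| = 326.78° > 180°, so the shorter arc goes the other way round — across 180°.
Signed shortest Δλ = ((-149.52 − 177.26 + 180) mod 360) − 180 = 33.22°.
Going east by 33.22° from +177.26° passes through 180° before reaching -149.52°.

Yes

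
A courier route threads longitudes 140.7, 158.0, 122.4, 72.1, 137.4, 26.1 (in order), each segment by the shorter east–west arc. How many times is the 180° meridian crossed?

Leg 1: +140.7° → +158.0°, shortest Δλ = 17.3° (east) — does not cross 180°.
Leg 2: +158.0° → +122.4°, shortest Δλ = -35.6° (west) — does not cross 180°.
Leg 3: +122.4° → +72.1°, shortest Δλ = -50.3° (west) — does not cross 180°.
Leg 4: +72.1° → +137.4°, shortest Δλ = 65.3° (east) — does not cross 180°.
Leg 5: +137.4° → +26.1°, shortest Δλ = -111.3° (west) — does not cross 180°.
Total crossings: 0.

0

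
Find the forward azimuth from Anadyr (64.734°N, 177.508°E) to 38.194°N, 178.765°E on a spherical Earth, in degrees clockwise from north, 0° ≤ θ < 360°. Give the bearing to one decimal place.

Δλ = 178.765 − 177.508 = 1.257°.
θ = atan2( sin Δλ · cos φ₂ , cos φ₁ · sin φ₂ − sin φ₁ · cos φ₂ · cos Δλ )
  = atan2(0.01724, -0.44665) = 177.789° → normalised to [0°, 360°): 177.789°.

177.8°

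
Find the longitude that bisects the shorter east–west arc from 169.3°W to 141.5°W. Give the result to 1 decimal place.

155.4°W

Signed shortest Δλ from -169.3° to -141.5° is +27.8°.
Midpoint longitude = -169.3° + (+27.8°)/2 = -169.3° + 13.9° = -155.4°.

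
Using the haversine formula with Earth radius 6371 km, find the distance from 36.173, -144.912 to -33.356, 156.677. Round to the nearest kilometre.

9825 km

Δλ = 156.677 − -144.912 = 301.589°; wrapped into (−180°, 180°]: -58.411°.
Δφ = -33.356 − 36.173 = -69.529°.
a = sin²(Δφ/2) + cos φ₁ · cos φ₂ · sin²(Δλ/2) = 0.485668.
c = 2·atan2(√a, √(1−a)) = 1.54213 rad → d = 6371·c ≈ 9824.90 km.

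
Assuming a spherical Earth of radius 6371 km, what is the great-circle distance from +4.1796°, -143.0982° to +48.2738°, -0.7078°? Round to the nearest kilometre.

13135 km

Δλ = -0.7078 − -143.0982 = 142.3904°.
Δφ = 48.2738 − 4.1796 = 44.0942°.
a = sin²(Δφ/2) + cos φ₁ · cos φ₂ · sin²(Δλ/2) = 0.735730.
c = 2·atan2(√a, √(1−a)) = 2.06174 rad → d = 6371·c ≈ 13135.36 km.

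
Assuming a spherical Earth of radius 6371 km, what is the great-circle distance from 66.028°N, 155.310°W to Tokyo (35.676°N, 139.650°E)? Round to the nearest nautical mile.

Δλ = 139.650 − -155.310 = 294.960°; wrapped into (−180°, 180°]: -65.040°.
Δφ = 35.676 − 66.028 = -30.352°.
a = sin²(Δφ/2) + cos φ₁ · cos φ₂ · sin²(Δλ/2) = 0.163916.
c = 2·atan2(√a, √(1−a)) = 0.83366 rad → d = 6371·c ≈ 5311.26 km ≈ 2867.85 nmi.

2868 nmi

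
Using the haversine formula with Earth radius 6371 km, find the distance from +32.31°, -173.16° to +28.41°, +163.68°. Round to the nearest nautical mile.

Δλ = 163.68 − -173.16 = 336.84°; wrapped into (−180°, 180°]: -23.16°.
Δφ = 28.41 − 32.31 = -3.90°.
a = sin²(Δφ/2) + cos φ₁ · cos φ₂ · sin²(Δλ/2) = 0.031112.
c = 2·atan2(√a, √(1−a)) = 0.35463 rad → d = 6371·c ≈ 2259.34 km ≈ 1219.95 nmi.

1220 nmi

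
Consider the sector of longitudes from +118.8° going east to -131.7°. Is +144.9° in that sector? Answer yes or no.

Band width going east from +118.8° to -131.7°: ((-131.7 − 118.8) mod 360) = 109.5°.
Offset of +144.9° east of the west edge: ((144.9 − 118.8) mod 360) = 26.1°.
26.1° ≤ 109.5° ⇒ inside.

Yes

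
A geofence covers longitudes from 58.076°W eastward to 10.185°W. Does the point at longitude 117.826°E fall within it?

Band width going east from -58.076° to -10.185°: ((-10.185 − -58.076) mod 360) = 47.891°.
Offset of +117.826° east of the west edge: ((117.826 − -58.076) mod 360) = 175.902°.
175.902° > 47.891° ⇒ outside.

No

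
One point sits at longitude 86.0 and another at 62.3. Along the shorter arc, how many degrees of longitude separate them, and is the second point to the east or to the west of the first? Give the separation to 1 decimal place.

23.7° west

Raw difference: 62.3 − 86.0 = -23.7°.
Normalise into (−180°, 180°]: -23.7° stays -23.7°.
Negative ⇒ the second point lies to the west; separation 23.7°.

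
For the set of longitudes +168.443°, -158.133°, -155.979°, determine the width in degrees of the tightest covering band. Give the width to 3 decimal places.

Sort the longitudes: -158.133°, -155.979°, +168.443°.
Eastward gaps between consecutive values (wrapping around): 2.154°, 324.422°, 33.424°.
Largest gap = 324.422° ⇒ minimal covering band is its complement: 360° − 324.422° = 35.578°.
Band runs from +168.443° eastward to -155.979°, crossing the antimeridian.

35.578°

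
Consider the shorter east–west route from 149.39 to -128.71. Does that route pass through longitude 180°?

Naïve |-128.71 − 149.39| = 278.1° > 180°, so the shorter arc goes the other way round — across 180°.
Signed shortest Δλ = ((-128.71 − 149.39 + 180) mod 360) − 180 = 81.9°.
Going east by 81.9° from +149.39° passes through 180° before reaching -128.71°.

Yes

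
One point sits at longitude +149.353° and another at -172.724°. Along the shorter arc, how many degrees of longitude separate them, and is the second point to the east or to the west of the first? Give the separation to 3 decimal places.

37.923° east

Raw difference: -172.724 − 149.353 = -322.077°.
Normalise into (−180°, 180°]: -322.077° + 360° = 37.923°.
Positive ⇒ the second point lies to the east; separation 37.923°.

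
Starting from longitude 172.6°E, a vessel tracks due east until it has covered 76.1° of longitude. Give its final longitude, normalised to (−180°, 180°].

111.3°W

Start at +172.6°; shift +76.1° → +248.7°.
+248.7° lies outside (−180°, 180°]; subtract 360° → -111.3°.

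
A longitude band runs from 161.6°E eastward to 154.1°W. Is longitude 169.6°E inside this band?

Yes

Band width going east from +161.6° to -154.1°: ((-154.1 − 161.6) mod 360) = 44.3°.
Offset of +169.6° east of the west edge: ((169.6 − 161.6) mod 360) = 8.0°.
8.0° ≤ 44.3° ⇒ inside.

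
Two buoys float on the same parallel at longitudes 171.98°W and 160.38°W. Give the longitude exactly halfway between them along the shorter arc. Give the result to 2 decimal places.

166.18°W

Signed shortest Δλ from -171.98° to -160.38° is +11.60°.
Midpoint longitude = -171.98° + (+11.60°)/2 = -171.98° + 5.80° = -166.18°.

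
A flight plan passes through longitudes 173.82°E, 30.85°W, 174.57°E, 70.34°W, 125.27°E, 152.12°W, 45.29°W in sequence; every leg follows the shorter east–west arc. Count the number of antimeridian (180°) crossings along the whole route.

5

Leg 1: +173.82° → -30.85°, shortest Δλ = 155.33° (east) — crosses 180°.
Leg 2: -30.85° → +174.57°, shortest Δλ = -154.58° (west) — crosses 180°.
Leg 3: +174.57° → -70.34°, shortest Δλ = 115.09° (east) — crosses 180°.
Leg 4: -70.34° → +125.27°, shortest Δλ = -164.39° (west) — crosses 180°.
Leg 5: +125.27° → -152.12°, shortest Δλ = 82.61° (east) — crosses 180°.
Leg 6: -152.12° → -45.29°, shortest Δλ = 106.83° (east) — does not cross 180°.
Total crossings: 5.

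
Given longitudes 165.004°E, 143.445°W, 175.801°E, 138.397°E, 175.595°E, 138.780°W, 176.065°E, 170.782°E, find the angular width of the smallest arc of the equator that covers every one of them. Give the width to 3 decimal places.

Sort the longitudes: -143.445°, -138.780°, +138.397°, +165.004°, +170.782°, +175.595°, +175.801°, +176.065°.
Eastward gaps between consecutive values (wrapping around): 4.665°, 277.177°, 26.607°, 5.778°, 4.813°, 0.206°, 0.264°, 40.490°.
Largest gap = 277.177° ⇒ minimal covering band is its complement: 360° − 277.177° = 82.823°.
Band runs from +138.397° eastward to -138.780°, crossing the antimeridian.

82.823°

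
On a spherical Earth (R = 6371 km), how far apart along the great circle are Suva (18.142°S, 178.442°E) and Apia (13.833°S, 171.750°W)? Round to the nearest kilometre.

Δλ = -171.750 − 178.442 = -350.192°; wrapped into (−180°, 180°]: 9.808°.
Δφ = -13.833 − -18.142 = 4.309°.
a = sin²(Δφ/2) + cos φ₁ · cos φ₂ · sin²(Δλ/2) = 0.008157.
c = 2·atan2(√a, √(1−a)) = 0.18087 rad → d = 6371·c ≈ 1152.35 km.

1152 km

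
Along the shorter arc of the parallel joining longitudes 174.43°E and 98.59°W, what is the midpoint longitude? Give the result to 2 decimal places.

Signed shortest Δλ from +174.43° to -98.59° is +86.98°.
Midpoint longitude = +174.43° + (+86.98°)/2 = +174.43° + 43.49° = +217.92°.
Normalise into (−180°, 180°]: -142.08°.
(The naïve average (+174.43 + -98.59)/2 = 37.92° is on the wrong side of the globe.)

142.08°W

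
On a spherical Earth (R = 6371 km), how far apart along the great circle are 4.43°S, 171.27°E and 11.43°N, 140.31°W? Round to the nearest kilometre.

Δλ = -140.31 − 171.27 = -311.58°; wrapped into (−180°, 180°]: 48.42°.
Δφ = 11.43 − -4.43 = 15.86°.
a = sin²(Δφ/2) + cos φ₁ · cos φ₂ · sin²(Δλ/2) = 0.183374.
c = 2·atan2(√a, √(1−a)) = 0.88505 rad → d = 6371·c ≈ 5638.64 km.

5639 km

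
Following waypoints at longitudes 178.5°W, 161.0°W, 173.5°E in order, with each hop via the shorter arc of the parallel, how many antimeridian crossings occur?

Leg 1: -178.5° → -161.0°, shortest Δλ = 17.5° (east) — does not cross 180°.
Leg 2: -161.0° → +173.5°, shortest Δλ = -25.5° (west) — crosses 180°.
Total crossings: 1.

1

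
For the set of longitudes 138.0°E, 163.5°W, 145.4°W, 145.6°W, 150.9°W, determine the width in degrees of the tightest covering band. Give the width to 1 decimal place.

76.6°

Sort the longitudes: -163.5°, -150.9°, -145.6°, -145.4°, +138.0°.
Eastward gaps between consecutive values (wrapping around): 12.6°, 5.3°, 0.2°, 283.4°, 58.5°.
Largest gap = 283.4° ⇒ minimal covering band is its complement: 360° − 283.4° = 76.6°.
Band runs from +138.0° eastward to -145.4°, crossing the antimeridian.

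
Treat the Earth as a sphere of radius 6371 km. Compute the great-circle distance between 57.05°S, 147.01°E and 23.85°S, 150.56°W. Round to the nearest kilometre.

Δλ = -150.56 − 147.01 = -297.57°; wrapped into (−180°, 180°]: 62.43°.
Δφ = -23.85 − -57.05 = 33.20°.
a = sin²(Δφ/2) + cos φ₁ · cos φ₂ · sin²(Δλ/2) = 0.215228.
c = 2·atan2(√a, √(1−a)) = 0.96485 rad → d = 6371·c ≈ 6147.03 km.

6147 km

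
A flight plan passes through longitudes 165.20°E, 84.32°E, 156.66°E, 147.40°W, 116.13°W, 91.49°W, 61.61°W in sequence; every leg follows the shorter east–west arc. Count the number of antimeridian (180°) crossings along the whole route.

Leg 1: +165.20° → +84.32°, shortest Δλ = -80.88° (west) — does not cross 180°.
Leg 2: +84.32° → +156.66°, shortest Δλ = 72.34° (east) — does not cross 180°.
Leg 3: +156.66° → -147.40°, shortest Δλ = 55.94° (east) — crosses 180°.
Leg 4: -147.40° → -116.13°, shortest Δλ = 31.27° (east) — does not cross 180°.
Leg 5: -116.13° → -91.49°, shortest Δλ = 24.64° (east) — does not cross 180°.
Leg 6: -91.49° → -61.61°, shortest Δλ = 29.88° (east) — does not cross 180°.
Total crossings: 1.

1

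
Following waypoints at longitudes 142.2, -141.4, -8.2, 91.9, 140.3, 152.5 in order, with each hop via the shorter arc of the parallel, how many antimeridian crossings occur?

Leg 1: +142.2° → -141.4°, shortest Δλ = 76.4° (east) — crosses 180°.
Leg 2: -141.4° → -8.2°, shortest Δλ = 133.2° (east) — does not cross 180°.
Leg 3: -8.2° → +91.9°, shortest Δλ = 100.1° (east) — does not cross 180°.
Leg 4: +91.9° → +140.3°, shortest Δλ = 48.4° (east) — does not cross 180°.
Leg 5: +140.3° → +152.5°, shortest Δλ = 12.2° (east) — does not cross 180°.
Total crossings: 1.

1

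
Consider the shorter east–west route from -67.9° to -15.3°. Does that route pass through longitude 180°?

Signed shortest Δλ = ((-15.3 − -67.9 + 180) mod 360) − 180 = 52.6°.
Going east by 52.6° from -67.9° reaches -15.3° without touching 180°.

No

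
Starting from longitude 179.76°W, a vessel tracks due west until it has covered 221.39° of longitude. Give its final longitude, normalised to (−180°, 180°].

41.15°W

Start at -179.76°; shift −221.39° → -401.15°.
-401.15° lies outside (−180°, 180°]; add 360° → -41.15°.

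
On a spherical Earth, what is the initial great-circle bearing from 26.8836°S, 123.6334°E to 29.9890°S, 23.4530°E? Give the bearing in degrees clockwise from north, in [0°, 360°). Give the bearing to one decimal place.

Δλ = 23.4530 − 123.6334 = -100.1804°.
θ = atan2( sin Δλ · cos φ₂ , cos φ₁ · sin φ₂ − sin φ₁ · cos φ₂ · cos Δλ )
  = atan2(-0.85249, -0.51504) = -121.139° → normalised to [0°, 360°): 238.861°.

238.9°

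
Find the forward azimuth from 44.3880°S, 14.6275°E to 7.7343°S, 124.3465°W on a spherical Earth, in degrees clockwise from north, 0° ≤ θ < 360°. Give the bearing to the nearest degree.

226°

Δλ = -124.3465 − 14.6275 = -138.9740°.
θ = atan2( sin Δλ · cos φ₂ , cos φ₁ · sin φ₂ − sin φ₁ · cos φ₂ · cos Δλ )
  = atan2(-0.65043, -0.61909) = -133.586° → normalised to [0°, 360°): 226.414°.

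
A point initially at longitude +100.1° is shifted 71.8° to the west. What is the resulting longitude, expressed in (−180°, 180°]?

Start at +100.1°; shift −71.8° → +28.3°.
+28.3° already lies in (−180°, 180°].

+28.3°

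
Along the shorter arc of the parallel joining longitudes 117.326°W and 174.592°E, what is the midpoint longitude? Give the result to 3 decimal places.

Signed shortest Δλ from -117.326° to +174.592° is -68.082°.
Midpoint longitude = -117.326° + (-68.082°)/2 = -117.326° − 34.041° = -151.367°.
(The naïve average (-117.326 + +174.592)/2 = 28.633° is on the wrong side of the globe.)

151.367°W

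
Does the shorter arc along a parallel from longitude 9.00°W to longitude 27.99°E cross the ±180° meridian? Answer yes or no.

Signed shortest Δλ = ((27.99 − -9.00 + 180) mod 360) − 180 = 36.99°.
Going east by 36.99° from -9.00° reaches +27.99° without touching 180°.

No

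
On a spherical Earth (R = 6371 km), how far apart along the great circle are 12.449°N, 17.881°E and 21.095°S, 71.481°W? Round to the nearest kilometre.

10438 km

Δλ = -71.481 − 17.881 = -89.362°.
Δφ = -21.095 − 12.449 = -33.544°.
a = sin²(Δφ/2) + cos φ₁ · cos φ₂ · sin²(Δλ/2) = 0.533721.
c = 2·atan2(√a, √(1−a)) = 1.63829 rad → d = 6371·c ≈ 10437.55 km.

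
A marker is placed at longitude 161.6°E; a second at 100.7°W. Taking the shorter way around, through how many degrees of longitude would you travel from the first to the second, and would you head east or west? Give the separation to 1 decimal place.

97.7° east

Raw difference: -100.7 − 161.6 = -262.3°.
Normalise into (−180°, 180°]: -262.3° + 360° = 97.7°.
Positive ⇒ the second point lies to the east; separation 97.7°.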